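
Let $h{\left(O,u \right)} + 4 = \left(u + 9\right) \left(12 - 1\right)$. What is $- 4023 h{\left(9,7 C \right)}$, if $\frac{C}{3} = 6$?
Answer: $-5958063$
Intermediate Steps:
$C = 18$ ($C = 3 \cdot 6 = 18$)
$h{\left(O,u \right)} = 95 + 11 u$ ($h{\left(O,u \right)} = -4 + \left(u + 9\right) \left(12 - 1\right) = -4 + \left(9 + u\right) 11 = -4 + \left(99 + 11 u\right) = 95 + 11 u$)
$- 4023 h{\left(9,7 C \right)} = - 4023 \left(95 + 11 \cdot 7 \cdot 18\right) = - 4023 \left(95 + 11 \cdot 126\right) = - 4023 \left(95 + 1386\right) = \left(-4023\right) 1481 = -5958063$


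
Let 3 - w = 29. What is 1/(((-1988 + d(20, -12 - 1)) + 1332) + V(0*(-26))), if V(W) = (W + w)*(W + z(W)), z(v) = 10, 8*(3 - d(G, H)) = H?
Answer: -8/7291 ≈ -0.0010972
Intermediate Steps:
d(G, H) = 3 - H/8
w = -26 (w = 3 - 1*29 = 3 - 29 = -26)
V(W) = (-26 + W)*(10 + W) (V(W) = (W - 26)*(W + 10) = (-26 + W)*(10 + W))
1/(((-1988 + d(20, -12 - 1)) + 1332) + V(0*(-26))) = 1/(((-1988 + (3 - (-12 - 1)/8)) + 1332) + (-260 + (0*(-26))² - 0*(-26))) = 1/(((-1988 + (3 - ⅛*(-13))) + 1332) + (-260 + 0² - 16*0)) = 1/(((-1988 + (3 + 13/8)) + 1332) + (-260 + 0 + 0)) = 1/(((-1988 + 37/8) + 1332) - 260) = 1/((-15867/8 + 1332) - 260) = 1/(-5211/8 - 260) = 1/(-7291/8) = -8/7291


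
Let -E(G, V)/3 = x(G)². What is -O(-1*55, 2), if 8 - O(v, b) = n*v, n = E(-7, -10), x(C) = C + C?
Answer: 32332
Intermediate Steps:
x(C) = 2*C
E(G, V) = -12*G² (E(G, V) = -3*4*G² = -12*G²)
n = -588 (n = -12*(-7)² = -12*49 = -588)
O(v, b) = 8 + 588*v (O(v, b) = 8 - (-588)*v = 8 + 588*v)
-O(-1*55, 2) = -(8 + 588*(-1*55)) = -(8 + 588*(-55)) = -(8 - 32340) = -1*(-32332) = 32332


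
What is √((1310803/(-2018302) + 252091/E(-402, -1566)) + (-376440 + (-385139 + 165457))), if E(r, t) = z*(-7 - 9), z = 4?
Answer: 3*I*√25713363223078795/621016 ≈ 774.64*I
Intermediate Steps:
E(r, t) = -64 (E(r, t) = 4*(-7 - 9) = 4*(-16) = -64)
√((1310803/(-2018302) + 252091/E(-402, -1566)) + (-376440 + (-385139 + 165457))) = √((1310803/(-2018302) + 252091/(-64)) + (-376440 + (-385139 + 165457))) = √((1310803*(-1/2018302) + 252091*(-1/64)) + (-376440 - 219682)) = √((-100831/155254 - 252091/64) - 596122) = √(-19572294649/4968128 - 596122) = √(-2981182694265/4968128) = 3*I*√25713363223078795/621016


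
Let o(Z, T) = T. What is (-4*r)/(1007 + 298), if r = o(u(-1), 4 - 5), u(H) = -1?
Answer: 4/1305 ≈ 0.0030651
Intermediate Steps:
r = -1 (r = 4 - 5 = -1)
(-4*r)/(1007 + 298) = (-4*(-1))/(1007 + 298) = 4/1305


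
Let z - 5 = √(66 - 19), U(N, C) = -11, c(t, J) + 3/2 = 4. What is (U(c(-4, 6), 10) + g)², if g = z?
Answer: (6 - √47)² ≈ 0.73214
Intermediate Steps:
c(t, J) = 5/2 (c(t, J) = -3/2 + 4 = 5/2)
z = 5 + √47 (z = 5 + √(66 - 19) = 5 + √47 ≈ 11.856)
g = 5 + √47 ≈ 11.856
(U(c(-4, 6), 10) + g)² = (-11 + (5 + √47))² = (-6 + √47)²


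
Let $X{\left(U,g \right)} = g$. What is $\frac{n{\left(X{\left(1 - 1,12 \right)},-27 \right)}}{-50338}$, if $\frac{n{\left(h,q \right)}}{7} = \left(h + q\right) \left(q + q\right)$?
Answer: $- \frac{2835}{25169} \approx -0.11264$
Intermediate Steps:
$n{\left(h,q \right)} = 14 q \left(h + q\right)$ ($n{\left(h,q \right)} = 7 \left(h + q\right) \left(q + q\right) = 7 \left(h + q\right) 2 q = 7 \cdot 2 q \left(h + q\right) = 14 q \left(h + q\right)$)
$\frac{n{\left(X{\left(1 - 1,12 \right)},-27 \right)}}{-50338} = \frac{14 \left(-27\right) \left(12 - 27\right)}{-50338} = 14 \left(-27\right) \left(-15\right) \left(- \frac{1}{50338}\right) = 5670 \left(- \frac{1}{50338}\right) = - \frac{2835}{25169}$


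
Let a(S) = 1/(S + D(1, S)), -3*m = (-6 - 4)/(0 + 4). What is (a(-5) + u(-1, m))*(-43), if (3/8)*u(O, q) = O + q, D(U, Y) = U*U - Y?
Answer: -215/9 ≈ -23.889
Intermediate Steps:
m = ⅚ (m = -(-6 - 4)/(3*(0 + 4)) = -(-10)/(3*4) = -⅓*(-5/2) = ⅚ ≈ 0.83333)
D(U, Y) = U² - Y
u(O, q) = 8*O/3 + 8*q/3 (u(O, q) = 8*(O + q)/3 = 8*O/3 + 8*q/3)
a(S) = 1 (a(S) = 1/(S + (1² - S)) = 1/(S + (1 - S)) = 1/1 = 1)
(a(-5) + u(-1, m))*(-43) = (1 + ((8/3)*(-1) + (8/3)*(⅚)))*(-43) = (1 + (-8/3 + 20/9))*(-43) = (1 - 4/9)*(-43) = (5/9)*(-43) = -215/9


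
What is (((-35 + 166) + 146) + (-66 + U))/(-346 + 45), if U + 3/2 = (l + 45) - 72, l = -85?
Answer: -195/602 ≈ -0.32392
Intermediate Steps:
U = -227/2 (U = -3/2 + ((-85 + 45) - 72) = -3/2 + (-40 - 72) = -3/2 - 112 = -227/2 ≈ -113.50)
(((-35 + 166) + 146) + (-66 + U))/(-346 + 45) = (((-35 + 166) + 146) + (-66 - 227/2))/(-346 + 45) = ((131 + 146) - 359/2)/(-301) = (277 - 359/2)*(-1/301) = (195/2)*(-1/301) = -195/602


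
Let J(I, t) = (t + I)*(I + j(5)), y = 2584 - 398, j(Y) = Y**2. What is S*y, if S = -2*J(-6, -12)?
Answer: 1495224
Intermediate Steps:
y = 2186
J(I, t) = (25 + I)*(I + t) (J(I, t) = (t + I)*(I + 5**2) = (I + t)*(I + 25) = (I + t)*(25 + I) = (25 + I)*(I + t))
S = 684 (S = -2*((-6)**2 + 25*(-6) + 25*(-12) - 6*(-12)) = -2*(36 - 150 - 300 + 72) = -2*(-342) = 684)
S*y = 684*2186 = 1495224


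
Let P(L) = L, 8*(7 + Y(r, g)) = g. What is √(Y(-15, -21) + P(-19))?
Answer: I*√458/4 ≈ 5.3502*I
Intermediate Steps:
Y(r, g) = -7 + g/8
√(Y(-15, -21) + P(-19)) = √((-7 + (⅛)*(-21)) - 19) = √((-7 - 21/8) - 19) = √(-77/8 - 19) = √(-229/8) = I*√458/4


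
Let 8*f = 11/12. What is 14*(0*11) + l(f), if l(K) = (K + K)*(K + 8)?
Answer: 8569/4608 ≈ 1.8596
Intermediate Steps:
f = 11/96 (f = (11/12)/8 = (11*(1/12))/8 = (⅛)*(11/12) = 11/96 ≈ 0.11458)
l(K) = 2*K*(8 + K) (l(K) = (2*K)*(8 + K) = 2*K*(8 + K))
14*(0*11) + l(f) = 14*(0*11) + 2*(11/96)*(8 + 11/96) = 14*0 + 2*(11/96)*(779/96) = 0 + 8569/4608 = 8569/4608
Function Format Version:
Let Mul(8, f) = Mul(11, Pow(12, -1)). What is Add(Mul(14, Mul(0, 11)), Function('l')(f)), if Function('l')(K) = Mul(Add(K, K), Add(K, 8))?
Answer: Rational(8569, 4608) ≈ 1.8596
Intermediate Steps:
f = Rational(11, 96) (f = Mul(Rational(1, 8), Mul(11, Pow(12, -1))) = Mul(Rational(1, 8), Mul(11, Rational(1, 12))) = Mul(Rational(1, 8), Rational(11, 12)) = Rational(11, 96) ≈ 0.11458)
Function('l')(K) = Mul(2, K, Add(8, K)) (Function('l')(K) = Mul(Mul(2, K), Add(8, K)) = Mul(2, K, Add(8, K)))
Add(Mul(14, Mul(0, 11)), Function('l')(f)) = Add(Mul(14, Mul(0, 11)), Mul(2, Rational(11, 96), Add(8, Rational(11, 96)))) = Add(Mul(14, 0), Mul(2, Rational(11, 96), Rational(779, 96))) = Add(0, Rational(8569, 4608)) = Rational(8569, 4608)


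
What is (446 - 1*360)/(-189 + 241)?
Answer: 43/26 ≈ 1.6538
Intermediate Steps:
(446 - 1*360)/(-189 + 241) = (446 - 360)/52 = 86*(1/52) = 43/26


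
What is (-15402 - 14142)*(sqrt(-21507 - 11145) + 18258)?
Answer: -539414352 - 177264*I*sqrt(907) ≈ -5.3941e+8 - 5.3386e+6*I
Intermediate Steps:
(-15402 - 14142)*(sqrt(-21507 - 11145) + 18258) = -29544*(sqrt(-32652) + 18258) = -29544*(6*I*sqrt(907) + 18258) = -29544*(18258 + 6*I*sqrt(907)) = -539414352 - 177264*I*sqrt(907)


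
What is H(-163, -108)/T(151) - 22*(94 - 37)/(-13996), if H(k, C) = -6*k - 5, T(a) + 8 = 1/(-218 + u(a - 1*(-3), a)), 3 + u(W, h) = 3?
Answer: -1483279657/12211510 ≈ -121.47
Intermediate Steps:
u(W, h) = 0 (u(W, h) = -3 + 3 = 0)
T(a) = -1745/218 (T(a) = -8 + 1/(-218 + 0) = -8 + 1/(-218) = -8 - 1/218 = -1745/218)
H(k, C) = -5 - 6*k
H(-163, -108)/T(151) - 22*(94 - 37)/(-13996) = (-5 - 6*(-163))/(-1745/218) - 22*(94 - 37)/(-13996) = (-5 + 978)*(-218/1745) - 22*57*(-1/13996) = 973*(-218/1745) - 1254*(-1/13996) = -212114/1745 + 627/6998 = -1483279657/12211510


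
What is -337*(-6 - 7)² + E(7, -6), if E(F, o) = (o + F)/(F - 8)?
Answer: -56954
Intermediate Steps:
E(F, o) = (F + o)/(-8 + F)
-337*(-6 - 7)² + E(7, -6) = -337*(-6 - 7)² + (7 - 6)/(-8 + 7) = -337*(-13)² + 1/(-1) = -337*169 - 1*1 = -56953 - 1 = -56954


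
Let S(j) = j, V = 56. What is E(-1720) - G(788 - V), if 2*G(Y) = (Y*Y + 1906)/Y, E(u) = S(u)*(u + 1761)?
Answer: -51889505/732 ≈ -70887.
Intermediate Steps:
E(u) = u*(1761 + u) (E(u) = u*(u + 1761) = u*(1761 + u))
G(Y) = (1906 + Y²)/(2*Y) (G(Y) = ((Y*Y + 1906)/Y)/2 = ((Y² + 1906)/Y)/2 = ((1906 + Y²)/Y)/2 = (1906 + Y²)/(2*Y))
E(-1720) - G(788 - V) = -1720*(1761 - 1720) - ((788 - 1*56)/2 + 953/(788 - 1*56)) = -1720*41 - ((788 - 56)/2 + 953/(788 - 56)) = -70520 - ((½)*732 + 953/732) = -70520 - (366 + 953*(1/732)) = -70520 - (366 + 953/732) = -70520 - 1*268865/732 = -70520 - 268865/732 = -51889505/732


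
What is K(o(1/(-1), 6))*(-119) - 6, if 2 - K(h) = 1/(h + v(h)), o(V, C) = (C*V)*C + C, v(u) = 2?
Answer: -993/4 ≈ -248.25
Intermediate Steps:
o(V, C) = C + V*C² (o(V, C) = V*C² + C = C + V*C²)
K(h) = 2 - 1/(2 + h) (K(h) = 2 - 1/(h + 2) = 2 - 1/(2 + h))
K(o(1/(-1), 6))*(-119) - 6 = ((3 + 2*(6*(1 + 6/(-1))))/(2 + 6*(1 + 6/(-1))))*(-119) - 6 = ((3 + 2*(6*(1 + 6*(-1))))/(2 + 6*(1 + 6*(-1))))*(-119) - 6 = ((3 + 2*(6*(1 - 6)))/(2 + 6*(1 - 6)))*(-119) - 6 = ((3 + 2*(6*(-5)))/(2 + 6*(-5)))*(-119) - 6 = ((3 + 2*(-30))/(2 - 30))*(-119) - 6 = ((3 - 60)/(-28))*(-119) - 6 = -1/28*(-57)*(-119) - 6 = (57/28)*(-119) - 6 = -969/4 - 6 = -993/4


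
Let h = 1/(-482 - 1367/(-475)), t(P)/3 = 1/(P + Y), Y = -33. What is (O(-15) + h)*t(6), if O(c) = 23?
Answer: -5233934/2048247 ≈ -2.5553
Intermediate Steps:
t(P) = 3/(-33 + P) (t(P) = 3/(P - 33) = 3/(-33 + P))
h = -475/227583 (h = 1/(-482 - 1367*(-1/475)) = 1/(-482 + 1367/475) = 1/(-227583/475) = -475/227583 ≈ -0.0020871)
(O(-15) + h)*t(6) = (23 - 475/227583)*(3/(-33 + 6)) = 5233934*(3/(-27))/227583 = 5233934*(3*(-1/27))/227583 = (5233934/227583)*(-⅑) = -5233934/2048247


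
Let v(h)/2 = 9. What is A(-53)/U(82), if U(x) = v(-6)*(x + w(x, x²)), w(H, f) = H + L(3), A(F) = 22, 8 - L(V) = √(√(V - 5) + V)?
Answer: 22/(3096 - 18*√(3 + I*√2)) ≈ 0.0071801 + 1.6783e-5*I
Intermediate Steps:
v(h) = 18 (v(h) = 2*9 = 18)
L(V) = 8 - √(V + √(-5 + V)) (L(V) = 8 - √(√(V - 5) + V) = 8 - √(√(-5 + V) + V) = 8 - √(V + √(-5 + V)))
w(H, f) = 8 + H - √(3 + I*√2) (w(H, f) = H + (8 - √(3 + √(-5 + 3))) = H + (8 - √(3 + √(-2))) = H + (8 - √(3 + I*√2)) = 8 + H - √(3 + I*√2))
U(x) = 144 - 18*√(3 + I*√2) + 36*x (U(x) = 18*(x + (8 + x - √(3 + I*√2))) = 18*(8 - √(3 + I*√2) + 2*x) = 144 - 18*√(3 + I*√2) + 36*x)
A(-53)/U(82) = 22/(144 - 18*√(3 + I*√2) + 36*82) = 22/(144 - 18*√(3 + I*√2) + 2952) = 22/(3096 - 18*√(3 + I*√2))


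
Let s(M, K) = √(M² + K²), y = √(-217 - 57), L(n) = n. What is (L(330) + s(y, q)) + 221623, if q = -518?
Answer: 221953 + 5*√10722 ≈ 2.2247e+5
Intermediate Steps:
y = I*√274 (y = √(-274) = I*√274 ≈ 16.553*I)
s(M, K) = √(K² + M²)
(L(330) + s(y, q)) + 221623 = (330 + √((-518)² + (I*√274)²)) + 221623 = (330 + √(268324 - 274)) + 221623 = (330 + √268050) + 221623 = (330 + 5*√10722) + 221623 = 221953 + 5*√10722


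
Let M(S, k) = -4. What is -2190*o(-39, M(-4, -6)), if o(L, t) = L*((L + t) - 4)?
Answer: -4014270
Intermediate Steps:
o(L, t) = L*(-4 + L + t)
-2190*o(-39, M(-4, -6)) = -(-85410)*(-4 - 39 - 4) = -(-85410)*(-47) = -2190*1833 = -4014270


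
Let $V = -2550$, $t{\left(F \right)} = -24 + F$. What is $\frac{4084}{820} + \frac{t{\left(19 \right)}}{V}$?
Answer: $\frac{104183}{20910} \approx 4.9825$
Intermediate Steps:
$\frac{4084}{820} + \frac{t{\left(19 \right)}}{V} = \frac{4084}{820} + \frac{-24 + 19}{-2550} = 4084 \cdot \frac{1}{820} - - \frac{1}{510} = \frac{1021}{205} + \frac{1}{510} = \frac{104183}{20910}$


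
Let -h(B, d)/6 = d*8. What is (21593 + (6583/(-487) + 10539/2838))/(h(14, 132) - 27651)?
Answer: -9943421599/15657878874 ≈ -0.63504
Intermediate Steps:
h(B, d) = -48*d (h(B, d) = -6*d*8 = -48*d)
(21593 + (6583/(-487) + 10539/2838))/(h(14, 132) - 27651) = (21593 + (6583/(-487) + 10539/2838))/(-48*132 - 27651) = (21593 + (6583*(-1/487) + 10539*(1/2838)))/(-6336 - 27651) = (21593 + (-6583/487 + 3513/946))/(-33987) = (21593 - 4516687/460702)*(-1/33987) = (9943421599/460702)*(-1/33987) = -9943421599/15657878874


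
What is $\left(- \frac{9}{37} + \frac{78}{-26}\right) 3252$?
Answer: $- \frac{390240}{37} \approx -10547.0$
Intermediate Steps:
$\left(- \frac{9}{37} + \frac{78}{-26}\right) 3252 = \left(\left(-9\right) \frac{1}{37} + 78 \left(- \frac{1}{26}\right)\right) 3252 = \left(- \frac{9}{37} - 3\right) 3252 = \left(- \frac{120}{37}\right) 3252 = - \frac{390240}{37}$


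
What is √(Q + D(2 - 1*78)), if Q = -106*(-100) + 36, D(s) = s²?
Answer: 2*√4103 ≈ 128.11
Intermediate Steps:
Q = 10636 (Q = 10600 + 36 = 10636)
√(Q + D(2 - 1*78)) = √(10636 + (2 - 1*78)²) = √(10636 + (2 - 78)²) = √(10636 + (-76)²) = √(10636 + 5776) = √16412 = 2*√4103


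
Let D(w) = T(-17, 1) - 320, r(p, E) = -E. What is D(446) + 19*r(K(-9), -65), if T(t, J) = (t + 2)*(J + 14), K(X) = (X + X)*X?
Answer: 690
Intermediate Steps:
K(X) = 2*X**2 (K(X) = (2*X)*X = 2*X**2)
T(t, J) = (2 + t)*(14 + J)
D(w) = -545 (D(w) = (28 + 2*1 + 14*(-17) + 1*(-17)) - 320 = (28 + 2 - 238 - 17) - 320 = -225 - 320 = -545)
D(446) + 19*r(K(-9), -65) = -545 + 19*(-1*(-65)) = -545 + 19*65 = -545 + 1235 = 690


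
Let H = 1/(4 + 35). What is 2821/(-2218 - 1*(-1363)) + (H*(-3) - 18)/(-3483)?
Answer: -14170126/4301505 ≈ -3.2942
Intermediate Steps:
H = 1/39 ≈ 0.025641
2821/(-2218 - 1*(-1363)) + (H*(-3) - 18)/(-3483) = 2821/(-2218 - 1*(-1363)) + ((1/39)*(-3) - 18)/(-3483) = 2821/(-2218 + 1363) + (-1/13 - 18)*(-1/3483) = 2821/(-855) - 235/13*(-1/3483) = 2821*(-1/855) + 235/45279 = -2821/855 + 235/45279 = -14170126/4301505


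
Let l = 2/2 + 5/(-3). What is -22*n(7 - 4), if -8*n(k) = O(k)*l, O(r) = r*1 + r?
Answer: -11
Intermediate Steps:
O(r) = 2*r (O(r) = r + r = 2*r)
l = -2/3 (l = 2*(1/2) + 5*(-1/3) = 1 - 5/3 = -2/3 ≈ -0.66667)
n(k) = k/6 (n(k) = -2*k*(-2)/(8*3) = -(-1)*k/6 = k/6)
-22*n(7 - 4) = -11*(7 - 4)/3 = -11*3/3 = -22*1/2 = -11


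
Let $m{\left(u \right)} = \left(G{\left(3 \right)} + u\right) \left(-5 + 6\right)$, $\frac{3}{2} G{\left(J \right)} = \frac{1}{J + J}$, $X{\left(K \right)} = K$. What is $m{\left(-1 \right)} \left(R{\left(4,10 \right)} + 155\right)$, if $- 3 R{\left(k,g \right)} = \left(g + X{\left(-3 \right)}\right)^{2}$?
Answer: $- \frac{3328}{27} \approx -123.26$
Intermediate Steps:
$G{\left(J \right)} = \frac{1}{3 J}$ ($G{\left(J \right)} = \frac{2}{3 \left(J + J\right)} = \frac{2}{3 \cdot 2 J} = \frac{2 \frac{1}{2 J}}{3} = \frac{1}{3 J}$)
$R{\left(k,g \right)} = - \frac{\left(-3 + g\right)^{2}}{3}$ ($R{\left(k,g \right)} = - \frac{\left(g - 3\right)^{2}}{3} = - \frac{\left(-3 + g\right)^{2}}{3}$)
$m{\left(u \right)} = \frac{1}{9} + u$ ($m{\left(u \right)} = \left(\frac{1}{3 \cdot 3} + u\right) \left(-5 + 6\right) = \left(\frac{1}{3} \cdot \frac{1}{3} + u\right) 1 = \left(\frac{1}{9} + u\right) 1 = \frac{1}{9} + u$)
$m{\left(-1 \right)} \left(R{\left(4,10 \right)} + 155\right) = \left(\frac{1}{9} - 1\right) \left(- \frac{\left(-3 + 10\right)^{2}}{3} + 155\right) = - \frac{8 \left(- \frac{7^{2}}{3} + 155\right)}{9} = - \frac{8 \left(\left(- \frac{1}{3}\right) 49 + 155\right)}{9} = - \frac{8 \left(- \frac{49}{3} + 155\right)}{9} = \left(- \frac{8}{9}\right) \frac{416}{3} = - \frac{3328}{27}$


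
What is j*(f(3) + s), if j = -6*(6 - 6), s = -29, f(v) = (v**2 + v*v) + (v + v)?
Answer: 0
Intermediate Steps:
f(v) = 2*v + 2*v**2 (f(v) = (v**2 + v**2) + 2*v = 2*v**2 + 2*v = 2*v + 2*v**2)
j = 0 (j = -6*0 = 0)
j*(f(3) + s) = 0*(2*3*(1 + 3) - 29) = 0*(2*3*4 - 29) = 0*(24 - 29) = 0*(-5) = 0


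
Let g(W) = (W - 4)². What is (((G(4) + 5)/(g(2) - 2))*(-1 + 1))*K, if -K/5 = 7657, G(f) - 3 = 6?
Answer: 0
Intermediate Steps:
g(W) = (-4 + W)²
G(f) = 9 (G(f) = 3 + 6 = 9)
K = -38285 (K = -5*7657 = -38285)
(((G(4) + 5)/(g(2) - 2))*(-1 + 1))*K = (((9 + 5)/((-4 + 2)² - 2))*(-1 + 1))*(-38285) = ((14/((-2)² - 2))*0)*(-38285) = ((14/(4 - 2))*0)*(-38285) = ((14/2)*0)*(-38285) = ((14*(½))*0)*(-38285) = (7*0)*(-38285) = 0*(-38285) = 0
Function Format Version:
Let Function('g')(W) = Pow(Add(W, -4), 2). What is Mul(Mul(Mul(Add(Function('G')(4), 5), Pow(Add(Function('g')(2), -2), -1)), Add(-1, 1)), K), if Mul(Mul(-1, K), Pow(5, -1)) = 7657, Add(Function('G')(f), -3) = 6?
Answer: 0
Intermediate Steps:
Function('g')(W) = Pow(Add(-4, W), 2)
Function('G')(f) = 9 (Function('G')(f) = Add(3, 6) = 9)
K = -38285 (K = Mul(-5, 7657) = -38285)
Mul(Mul(Mul(Add(Function('G')(4), 5), Pow(Add(Function('g')(2), -2), -1)), Add(-1, 1)), K) = Mul(Mul(Mul(Add(9, 5), Pow(Add(Pow(Add(-4, 2), 2), -2), -1)), Add(-1, 1)), -38285) = Mul(Mul(Mul(14, Pow(Add(Pow(-2, 2), -2), -1)), 0), -38285) = Mul(Mul(Mul(14, Pow(Add(4, -2), -1)), 0), -38285) = Mul(Mul(Mul(14, Pow(2, -1)), 0), -38285) = Mul(Mul(Mul(14, Rational(1, 2)), 0), -38285) = Mul(Mul(7, 0), -38285) = Mul(0, -38285) = 0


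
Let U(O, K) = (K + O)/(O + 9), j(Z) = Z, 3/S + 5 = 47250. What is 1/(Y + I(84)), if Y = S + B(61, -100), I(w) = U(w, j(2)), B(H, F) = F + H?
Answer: -4393785/167294266 ≈ -0.026264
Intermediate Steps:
S = 3/47245 (S = 3/(-5 + 47250) = 3/47245 ≈ 6.3499e-5)
U(O, K) = (K + O)/(9 + O)
I(w) = (2 + w)/(9 + w)
Y = -1842552/47245 (Y = 3/47245 + (-100 + 61) = 3/47245 - 39 = -1842552/47245 ≈ -39.000)
1/(Y + I(84)) = 1/(-1842552/47245 + (2 + 84)/(9 + 84)) = 1/(-1842552/47245 + 86/93) = 1/(-167294266/4393785) = -4393785/167294266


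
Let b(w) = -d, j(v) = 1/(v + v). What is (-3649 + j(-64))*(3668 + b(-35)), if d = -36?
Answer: -216254799/16 ≈ -1.3516e+7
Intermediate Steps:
j(v) = 1/(2*v)
b(w) = 36 (b(w) = -1*(-36) = 36)
(-3649 + j(-64))*(3668 + b(-35)) = (-3649 + (1/2)/(-64))*(3668 + 36) = (-3649 + (1/2)*(-1/64))*3704 = (-3649 - 1/128)*3704 = -467073/128*3704 = -216254799/16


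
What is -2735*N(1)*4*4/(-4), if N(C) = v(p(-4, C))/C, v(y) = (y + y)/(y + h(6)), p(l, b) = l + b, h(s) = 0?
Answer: 21880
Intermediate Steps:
p(l, b) = b + l
v(y) = 2 (v(y) = (y + y)/(y + 0) = (2*y)/y = 2)
N(C) = 2/C
-2735*N(1)*4*4/(-4) = -2735*(2/1)*4*4/(-4) = -2735*(2*1)*4*4*(-1/4) = -2735*2*4*(-1) = -21880*(-1) = -2735*(-8) = 21880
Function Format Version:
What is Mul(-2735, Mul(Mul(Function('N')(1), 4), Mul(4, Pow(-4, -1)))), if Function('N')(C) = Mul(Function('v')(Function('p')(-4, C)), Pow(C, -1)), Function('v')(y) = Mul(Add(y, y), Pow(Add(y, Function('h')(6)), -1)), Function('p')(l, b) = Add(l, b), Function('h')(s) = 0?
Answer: 21880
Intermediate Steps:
Function('p')(l, b) = Add(b, l)
Function('v')(y) = 2 (Function('v')(y) = Mul(Add(y, y), Pow(Add(y, 0), -1)) = Mul(Mul(2, y), Pow(y, -1)) = 2)
Function('N')(C) = Mul(2, Pow(C, -1))
Mul(-2735, Mul(Mul(Function('N')(1), 4), Mul(4, Pow(-4, -1)))) = Mul(-2735, Mul(Mul(Mul(2, Pow(1, -1)), 4), Mul(4, Pow(-4, -1)))) = Mul(-2735, Mul(Mul(Mul(2, 1), 4), Mul(4, Rational(-1, 4)))) = Mul(-2735, Mul(Mul(2, 4), -1)) = Mul(-2735, Mul(8, -1)) = Mul(-2735, -8) = 21880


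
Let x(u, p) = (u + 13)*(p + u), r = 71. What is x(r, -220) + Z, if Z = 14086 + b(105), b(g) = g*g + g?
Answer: 12700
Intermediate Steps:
b(g) = g + g**2 (b(g) = g**2 + g = g + g**2)
x(u, p) = (13 + u)*(p + u)
Z = 25216 (Z = 14086 + 105*(1 + 105) = 14086 + 105*106 = 14086 + 11130 = 25216)
x(r, -220) + Z = (71**2 + 13*(-220) + 13*71 - 220*71) + 25216 = (5041 - 2860 + 923 - 15620) + 25216 = -12516 + 25216 = 12700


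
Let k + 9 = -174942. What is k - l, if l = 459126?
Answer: -634077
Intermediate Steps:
k = -174951 (k = -9 - 174942 = -174951)
k - l = -174951 - 1*459126 = -174951 - 459126 = -634077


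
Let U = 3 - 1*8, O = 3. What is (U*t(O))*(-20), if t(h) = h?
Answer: 300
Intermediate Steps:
U = -5 (U = 3 - 8 = -5)
(U*t(O))*(-20) = -5*3*(-20) = -15*(-20) = 300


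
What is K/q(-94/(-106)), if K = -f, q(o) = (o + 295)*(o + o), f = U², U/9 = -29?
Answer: -191351889/1474108 ≈ -129.81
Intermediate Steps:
U = -261 (U = 9*(-29) = -261)
f = 68121 (f = (-261)² = 68121)
q(o) = 2*o*(295 + o) (q(o) = (295 + o)*(2*o) = 2*o*(295 + o))
K = -68121 (K = -1*68121 = -68121)
K/q(-94/(-106)) = -68121*53/(94*(295 - 94/(-106))) = -68121*53/(94*(295 - 94*(-1/106))) = -68121*53/(94*(295 + 47/53)) = -68121/(2*(47/53)*(15682/53)) = -68121/1474108/2809 = -68121*2809/1474108 = -191351889/1474108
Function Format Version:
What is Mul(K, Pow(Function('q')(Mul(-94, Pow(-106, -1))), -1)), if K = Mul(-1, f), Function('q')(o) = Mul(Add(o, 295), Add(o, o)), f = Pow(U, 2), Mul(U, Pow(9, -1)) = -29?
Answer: Rational(-191351889, 1474108) ≈ -129.81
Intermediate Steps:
U = -261 (U = Mul(9, -29) = -261)
f = 68121 (f = Pow(-261, 2) = 68121)
Function('q')(o) = Mul(2, o, Add(295, o)) (Function('q')(o) = Mul(Add(295, o), Mul(2, o)) = Mul(2, o, Add(295, o)))
K = -68121 (K = Mul(-1, 68121) = -68121)
Mul(K, Pow(Function('q')(Mul(-94, Pow(-106, -1))), -1)) = Mul(-68121, Pow(Mul(2, Mul(-94, Pow(-106, -1)), Add(295, Mul(-94, Pow(-106, -1)))), -1)) = Mul(-68121, Pow(Mul(2, Mul(-94, Rational(-1, 106)), Add(295, Mul(-94, Rational(-1, 106)))), -1)) = Mul(-68121, Pow(Mul(2, Rational(47, 53), Add(295, Rational(47, 53))), -1)) = Mul(-68121, Pow(Mul(2, Rational(47, 53), Rational(15682, 53)), -1)) = Mul(-68121, Pow(Rational(1474108, 2809), -1)) = Mul(-68121, Rational(2809, 1474108)) = Rational(-191351889, 1474108)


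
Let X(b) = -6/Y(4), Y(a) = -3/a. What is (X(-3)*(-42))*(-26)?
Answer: 8736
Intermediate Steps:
X(b) = 8 (X(b) = -6/((-3/4)) = -6/((-3*¼)) = -6/(-¾) = -6*(-4/3) = 8)
(X(-3)*(-42))*(-26) = (8*(-42))*(-26) = -336*(-26) = 8736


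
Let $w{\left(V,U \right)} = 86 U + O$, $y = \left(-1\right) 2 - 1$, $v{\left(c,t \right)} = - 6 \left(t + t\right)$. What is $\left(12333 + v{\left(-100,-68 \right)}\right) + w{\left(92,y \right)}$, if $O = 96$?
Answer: $12987$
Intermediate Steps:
$v{\left(c,t \right)} = - 12 t$ ($v{\left(c,t \right)} = - 6 \cdot 2 t = - 12 t$)
$y = -3$ ($y = -2 - 1 = -3$)
$w{\left(V,U \right)} = 96 + 86 U$ ($w{\left(V,U \right)} = 86 U + 96 = 96 + 86 U$)
$\left(12333 + v{\left(-100,-68 \right)}\right) + w{\left(92,y \right)} = \left(12333 - -816\right) + \left(96 + 86 \left(-3\right)\right) = \left(12333 + 816\right) + \left(96 - 258\right) = 13149 - 162 = 12987$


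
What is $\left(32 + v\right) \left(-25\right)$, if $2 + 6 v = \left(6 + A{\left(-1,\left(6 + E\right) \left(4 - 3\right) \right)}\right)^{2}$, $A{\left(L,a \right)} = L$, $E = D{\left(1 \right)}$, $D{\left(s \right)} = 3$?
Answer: $- \frac{5375}{6} \approx -895.83$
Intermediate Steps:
$E = 3$
$v = \frac{23}{6}$ ($v = - \frac{1}{3} + \frac{\left(6 - 1\right)^{2}}{6} = - \frac{1}{3} + \frac{5^{2}}{6} = - \frac{1}{3} + \frac{1}{6} \cdot 25 = - \frac{1}{3} + \frac{25}{6} = \frac{23}{6} \approx 3.8333$)
$\left(32 + v\right) \left(-25\right) = \left(32 + \frac{23}{6}\right) \left(-25\right) = \frac{215}{6} \left(-25\right) = - \frac{5375}{6}$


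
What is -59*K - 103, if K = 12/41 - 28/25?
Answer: -55543/1025 ≈ -54.188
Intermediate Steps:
K = -848/1025 (K = 12*(1/41) - 28*1/25 = 12/41 - 28/25 = -848/1025 ≈ -0.82732)
-59*K - 103 = -59*(-848/1025) - 103 = 50032/1025 - 103 = -55543/1025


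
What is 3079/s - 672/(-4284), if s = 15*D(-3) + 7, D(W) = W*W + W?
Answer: 157805/4947 ≈ 31.899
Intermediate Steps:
D(W) = W + W² (D(W) = W² + W = W + W²)
s = 97 (s = 15*(-3*(1 - 3)) + 7 = 15*(-3*(-2)) + 7 = 15*6 + 7 = 90 + 7 = 97)
3079/s - 672/(-4284) = 3079/97 - 672/(-4284) = 3079*(1/97) - 672*(-1/4284) = 3079/97 + 8/51 = 157805/4947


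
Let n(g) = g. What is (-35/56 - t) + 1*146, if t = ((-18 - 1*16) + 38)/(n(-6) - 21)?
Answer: 31433/216 ≈ 145.52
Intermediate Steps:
t = -4/27 (t = ((-18 - 1*16) + 38)/(-6 - 21) = ((-18 - 16) + 38)/(-27) = (-34 + 38)*(-1/27) = 4*(-1/27) = -4/27 ≈ -0.14815)
(-35/56 - t) + 1*146 = (-35/56 - 1*(-4/27)) + 1*146 = (-35*1/56 + 4/27) + 146 = (-5/8 + 4/27) + 146 = -103/216 + 146 = 31433/216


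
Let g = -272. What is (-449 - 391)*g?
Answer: 228480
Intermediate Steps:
(-449 - 391)*g = (-449 - 391)*(-272) = -840*(-272) = 228480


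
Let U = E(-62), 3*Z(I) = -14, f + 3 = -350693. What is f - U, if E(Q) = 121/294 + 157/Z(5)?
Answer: -51547427/147 ≈ -3.5066e+5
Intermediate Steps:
f = -350696 (f = -3 - 350693 = -350696)
Z(I) = -14/3 (Z(I) = (⅓)*(-14) = -14/3)
E(Q) = -4885/147 (E(Q) = 121/294 + 157/(-14/3) = 121*(1/294) + 157*(-3/14) = 121/294 - 471/14 = -4885/147)
U = -4885/147 ≈ -33.231
f - U = -350696 - 1*(-4885/147) = -350696 + 4885/147 = -51547427/147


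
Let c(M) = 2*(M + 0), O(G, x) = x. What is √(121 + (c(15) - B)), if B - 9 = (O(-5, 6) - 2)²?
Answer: 3*√14 ≈ 11.225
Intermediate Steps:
c(M) = 2*M
B = 25 (B = 9 + (6 - 2)² = 9 + 4² = 9 + 16 = 25)
√(121 + (c(15) - B)) = √(121 + (2*15 - 1*25)) = √(121 + (30 - 25)) = √(121 + 5) = √126 = 3*√14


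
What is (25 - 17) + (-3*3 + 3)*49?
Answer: -286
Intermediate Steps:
(25 - 17) + (-3*3 + 3)*49 = 8 + (-9 + 3)*49 = 8 - 6*49 = 8 - 294 = -286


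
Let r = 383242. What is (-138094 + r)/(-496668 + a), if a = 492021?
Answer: -81716/1549 ≈ -52.754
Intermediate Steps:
(-138094 + r)/(-496668 + a) = (-138094 + 383242)/(-496668 + 492021) = 245148/(-4647) = 245148*(-1/4647) = -81716/1549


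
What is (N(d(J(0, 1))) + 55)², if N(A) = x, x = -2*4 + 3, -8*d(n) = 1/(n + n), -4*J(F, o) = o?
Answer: 2500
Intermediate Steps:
J(F, o) = -o/4
d(n) = -1/(16*n) (d(n) = -1/(8*(n + n)) = -1/(2*n)/8 = -1/(16*n))
x = -5 (x = -8 + 3 = -5)
N(A) = -5
(N(d(J(0, 1))) + 55)² = (-5 + 55)² = 50² = 2500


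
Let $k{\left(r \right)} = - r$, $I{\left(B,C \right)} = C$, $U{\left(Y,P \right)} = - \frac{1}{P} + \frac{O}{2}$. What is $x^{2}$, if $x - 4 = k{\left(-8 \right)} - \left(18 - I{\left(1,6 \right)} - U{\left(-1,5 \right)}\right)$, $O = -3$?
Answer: $\frac{289}{100} \approx 2.89$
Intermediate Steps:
$U{\left(Y,P \right)} = - \frac{3}{2} - \frac{1}{P}$ ($U{\left(Y,P \right)} = - \frac{1}{P} - \frac{3}{2} = - \frac{3}{2} - \frac{1}{P}$)
$x = - \frac{17}{10}$ ($x = 4 + \left(\left(-1\right) \left(-8\right) + \left(\left(6 - \frac{17}{10}\right) - 18\right)\right) = 4 + \left(8 + \left(\left(6 - \frac{17}{10}\right) - 18\right)\right) = 4 + \left(8 + \left(\frac{43}{10} - 18\right)\right) = 4 + \left(8 - \frac{137}{10}\right) = 4 - \frac{57}{10} = - \frac{17}{10} \approx -1.7$)
$x^{2} = \left(- \frac{17}{10}\right)^{2} = \frac{289}{100}$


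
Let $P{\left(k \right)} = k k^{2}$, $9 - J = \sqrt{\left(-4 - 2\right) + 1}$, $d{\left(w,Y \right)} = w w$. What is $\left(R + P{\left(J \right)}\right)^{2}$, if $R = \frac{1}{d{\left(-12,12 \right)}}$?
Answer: $\frac{1443728449}{20736} - \frac{10178903 i \sqrt{5}}{36} \approx 69624.0 - 6.3224 \cdot 10^{5} i$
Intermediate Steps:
$d{\left(w,Y \right)} = w^{2}$
$J = 9 - i \sqrt{5}$ ($J = 9 - \sqrt{\left(-4 - 2\right) + 1} = 9 - \sqrt{-6 + 1} = 9 - \sqrt{-5} = 9 - i \sqrt{5} \approx 9.0 - 2.2361 i$)
$R = \frac{1}{144}$ ($R = \frac{1}{\left(-12\right)^{2}} = \frac{1}{144} \approx 0.0069444$)
$P{\left(k \right)} = k^{3}$
$\left(R + P{\left(J \right)}\right)^{2} = \left(\frac{1}{144} + \left(9 - i \sqrt{5}\right)^{3}\right)^{2}$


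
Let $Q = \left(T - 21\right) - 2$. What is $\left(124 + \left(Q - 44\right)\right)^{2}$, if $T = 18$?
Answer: $5625$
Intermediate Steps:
$Q = -5$ ($Q = \left(18 - 21\right) - 2 = -3 + \left(-10 + 8\right) = -3 - 2 = -5$)
$\left(124 + \left(Q - 44\right)\right)^{2} = \left(124 - 49\right)^{2} = 75^{2} = 5625$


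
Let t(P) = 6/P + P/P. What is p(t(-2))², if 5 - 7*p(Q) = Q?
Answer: 1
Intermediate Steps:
t(P) = 1 + 6/P (t(P) = 6/P + 1 = 1 + 6/P)
p(Q) = 5/7 - Q/7
p(t(-2))² = (5/7 - (6 - 2)/(7*(-2)))² = (5/7 - (-1)*4/14)² = (5/7 - ⅐*(-2))² = (5/7 + 2/7)² = 1² = 1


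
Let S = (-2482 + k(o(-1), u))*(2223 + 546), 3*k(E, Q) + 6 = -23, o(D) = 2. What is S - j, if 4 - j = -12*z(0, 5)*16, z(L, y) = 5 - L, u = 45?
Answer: -6900389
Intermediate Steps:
k(E, Q) = -29/3 (k(E, Q) = -2 + (1/3)*(-23) = -2 - 23/3 = -29/3)
j = 964 (j = 4 - (-12*(5 - 1*0))*16 = 4 - (-12*(5 + 0))*16 = 4 - (-12*5)*16 = 4 - (-60)*16 = 4 - 1*(-960) = 4 + 960 = 964)
S = -6899425 (S = (-2482 - 29/3)*(2223 + 546) = -7475/3*2769 = -6899425)
S - j = -6899425 - 1*964 = -6899425 - 964 = -6900389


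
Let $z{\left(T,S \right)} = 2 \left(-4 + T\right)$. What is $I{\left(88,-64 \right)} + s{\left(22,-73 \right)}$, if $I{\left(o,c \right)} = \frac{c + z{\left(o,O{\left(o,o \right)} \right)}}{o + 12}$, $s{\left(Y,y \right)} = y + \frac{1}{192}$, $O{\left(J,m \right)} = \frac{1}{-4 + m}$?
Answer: $- \frac{345383}{4800} \approx -71.955$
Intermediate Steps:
$s{\left(Y,y \right)} = \frac{1}{192} + y$ ($s{\left(Y,y \right)} = y + \frac{1}{192} = \frac{1}{192} + y$)
$z{\left(T,S \right)} = -8 + 2 T$
$I{\left(o,c \right)} = \frac{-8 + c + 2 o}{12 + o}$ ($I{\left(o,c \right)} = \frac{c + \left(-8 + 2 o\right)}{o + 12} = \frac{-8 + c + 2 o}{12 + o}$)
$I{\left(88,-64 \right)} + s{\left(22,-73 \right)} = \frac{-8 - 64 + 2 \cdot 88}{12 + 88} + \left(\frac{1}{192} - 73\right) = \frac{-8 - 64 + 176}{100} - \frac{14015}{192} = \frac{1}{100} \cdot 104 - \frac{14015}{192} = \frac{26}{25} - \frac{14015}{192} = - \frac{345383}{4800}$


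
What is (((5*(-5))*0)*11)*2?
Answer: 0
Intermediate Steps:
(((5*(-5))*0)*11)*2 = (-25*0*11)*2 = (0*11)*2 = 0*2 = 0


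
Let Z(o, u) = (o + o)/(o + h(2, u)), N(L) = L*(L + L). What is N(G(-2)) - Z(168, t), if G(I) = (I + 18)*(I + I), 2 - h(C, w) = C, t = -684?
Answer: 8190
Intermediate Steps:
h(C, w) = 2 - C
G(I) = 2*I*(18 + I) (G(I) = (18 + I)*(2*I) = 2*I*(18 + I))
N(L) = 2*L**2 (N(L) = L*(2*L) = 2*L**2)
Z(o, u) = 2 (Z(o, u) = (o + o)/(o + (2 - 1*2)) = (2*o)/(o + (2 - 2)) = (2*o)/(o + 0) = (2*o)/o = 2)
N(G(-2)) - Z(168, t) = 2*(2*(-2)*(18 - 2))**2 - 1*2 = 2*(2*(-2)*16)**2 - 2 = 2*(-64)**2 - 2 = 2*4096 - 2 = 8192 - 2 = 8190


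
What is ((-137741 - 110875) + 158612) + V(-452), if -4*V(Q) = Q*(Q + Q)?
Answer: -192156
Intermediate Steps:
V(Q) = -Q²/2 (V(Q) = -Q*(Q + Q)/4 = -Q*2*Q/4 = -Q²/2)
((-137741 - 110875) + 158612) + V(-452) = ((-137741 - 110875) + 158612) - ½*(-452)² = (-248616 + 158612) - ½*204304 = -90004 - 102152 = -192156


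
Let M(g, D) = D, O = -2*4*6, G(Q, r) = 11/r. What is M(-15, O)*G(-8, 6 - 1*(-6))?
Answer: -44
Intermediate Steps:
O = -48 (O = -8*6 = -48)
M(-15, O)*G(-8, 6 - 1*(-6)) = -528/(6 - 1*(-6)) = -528/(6 + 6) = -528/12 = -48*11/12 = -44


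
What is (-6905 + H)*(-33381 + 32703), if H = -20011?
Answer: 18249048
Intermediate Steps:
(-6905 + H)*(-33381 + 32703) = (-6905 - 20011)*(-33381 + 32703) = -26916*(-678) = 18249048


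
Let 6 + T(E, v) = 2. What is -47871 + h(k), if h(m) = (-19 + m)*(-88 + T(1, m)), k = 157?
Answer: -60567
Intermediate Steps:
T(E, v) = -4 (T(E, v) = -6 + 2 = -4)
h(m) = 1748 - 92*m (h(m) = (-19 + m)*(-88 - 4) = (-19 + m)*(-92) = 1748 - 92*m)
-47871 + h(k) = -47871 + (1748 - 92*157) = -47871 + (1748 - 14444) = -47871 - 12696 = -60567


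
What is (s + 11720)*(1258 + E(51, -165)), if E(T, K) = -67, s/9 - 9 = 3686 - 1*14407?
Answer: -100863408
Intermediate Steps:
s = -96408 (s = 81 + 9*(3686 - 1*14407) = 81 + 9*(3686 - 14407) = 81 + 9*(-10721) = 81 - 96489 = -96408)
(s + 11720)*(1258 + E(51, -165)) = (-96408 + 11720)*(1258 - 67) = -84688*1191 = -100863408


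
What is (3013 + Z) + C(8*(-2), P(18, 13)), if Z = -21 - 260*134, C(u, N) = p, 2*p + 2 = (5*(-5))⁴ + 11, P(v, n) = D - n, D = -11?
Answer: 163469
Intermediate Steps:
P(v, n) = -11 - n
p = 195317 (p = -1 + ((5*(-5))⁴ + 11)/2 = -1 + ((-25)⁴ + 11)/2 = -1 + (390625 + 11)/2 = -1 + (½)*390636 = -1 + 195318 = 195317)
C(u, N) = 195317
Z = -34861 (Z = -21 - 34840 = -34861)
(3013 + Z) + C(8*(-2), P(18, 13)) = (3013 - 34861) + 195317 = -31848 + 195317 = 163469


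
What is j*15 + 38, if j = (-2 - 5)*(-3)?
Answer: 353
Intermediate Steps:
j = 21 (j = -7*(-3) = 21)
j*15 + 38 = 21*15 + 38 = 315 + 38 = 353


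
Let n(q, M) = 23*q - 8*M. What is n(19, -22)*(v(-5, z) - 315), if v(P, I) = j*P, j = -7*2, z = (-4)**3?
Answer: -150185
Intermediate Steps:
z = -64
n(q, M) = -8*M + 23*q
j = -14
v(P, I) = -14*P
n(19, -22)*(v(-5, z) - 315) = (-8*(-22) + 23*19)*(-14*(-5) - 315) = (176 + 437)*(70 - 315) = 613*(-245) = -150185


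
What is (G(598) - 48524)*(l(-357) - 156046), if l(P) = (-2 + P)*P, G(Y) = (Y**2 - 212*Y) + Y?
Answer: -5099856466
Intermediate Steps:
G(Y) = Y**2 - 211*Y
l(P) = P*(-2 + P)
(G(598) - 48524)*(l(-357) - 156046) = (598*(-211 + 598) - 48524)*(-357*(-2 - 357) - 156046) = (598*387 - 48524)*(-357*(-359) - 156046) = (231426 - 48524)*(128163 - 156046) = 182902*(-27883) = -5099856466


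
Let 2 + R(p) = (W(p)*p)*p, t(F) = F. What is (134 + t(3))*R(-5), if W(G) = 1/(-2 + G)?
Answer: -5343/7 ≈ -763.29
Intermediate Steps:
R(p) = -2 + p²/(-2 + p) (R(p) = -2 + (p/(-2 + p))*p = -2 + p²/(-2 + p))
(134 + t(3))*R(-5) = (134 + 3)*((4 + (-5)² - 2*(-5))/(-2 - 5)) = 137*((4 + 25 + 10)/(-7)) = 137*(-⅐*39) = 137*(-39/7) = -5343/7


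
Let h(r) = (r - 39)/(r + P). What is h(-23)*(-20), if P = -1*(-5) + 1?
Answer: -1240/17 ≈ -72.941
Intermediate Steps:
P = 6 (P = 5 + 1 = 6)
h(r) = (-39 + r)/(6 + r) (h(r) = (r - 39)/(r + 6) = (-39 + r)/(6 + r))
h(-23)*(-20) = ((-39 - 23)/(6 - 23))*(-20) = (-62/(-17))*(-20) = -1/17*(-62)*(-20) = (62/17)*(-20) = -1240/17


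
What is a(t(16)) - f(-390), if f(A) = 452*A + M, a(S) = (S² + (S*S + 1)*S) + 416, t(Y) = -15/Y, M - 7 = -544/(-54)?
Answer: 19539178171/110592 ≈ 1.7668e+5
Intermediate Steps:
M = 461/27 (M = 7 - 544/(-54) = 7 - 544*(-1/54) = 7 + 272/27 = 461/27 ≈ 17.074)
a(S) = 416 + S² + S*(1 + S²) (a(S) = (S² + (S² + 1)*S) + 416 = (S² + (1 + S²)*S) + 416 = (S² + S*(1 + S²)) + 416 = 416 + S² + S*(1 + S²))
f(A) = 461/27 + 452*A (f(A) = 452*A + 461/27 = 461/27 + 452*A)
a(t(16)) - f(-390) = (416 - 15/16 + (-15/16)² + (-15/16)³) - (461/27 + 452*(-390)) = (416 - 15*1/16 + (-15*1/16)² + (-15*1/16)³) - (461/27 - 176280) = (416 - 15/16 + (-15/16)² + (-15/16)³) - 1*(-4759099/27) = (416 - 15/16 + 225/256 - 3375/4096) + 4759099/27 = 1700321/4096 + 4759099/27 = 19539178171/110592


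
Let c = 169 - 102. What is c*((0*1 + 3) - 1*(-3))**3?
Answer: 14472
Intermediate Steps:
c = 67
c*((0*1 + 3) - 1*(-3))**3 = 67*((0*1 + 3) - 1*(-3))**3 = 67*((0 + 3) + 3)**3 = 67*(3 + 3)**3 = 67*6**3 = 67*216 = 14472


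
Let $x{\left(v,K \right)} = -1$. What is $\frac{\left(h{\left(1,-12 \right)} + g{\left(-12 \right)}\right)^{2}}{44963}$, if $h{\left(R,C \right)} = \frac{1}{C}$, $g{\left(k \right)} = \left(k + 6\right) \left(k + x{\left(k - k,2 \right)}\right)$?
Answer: $\frac{874225}{6474672} \approx 0.13502$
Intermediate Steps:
$g{\left(k \right)} = \left(-1 + k\right) \left(6 + k\right)$ ($g{\left(k \right)} = \left(k + 6\right) \left(k - 1\right) = \left(6 + k\right) \left(-1 + k\right) = \left(-1 + k\right) \left(6 + k\right)$)
$\frac{\left(h{\left(1,-12 \right)} + g{\left(-12 \right)}\right)^{2}}{44963} = \frac{\left(\frac{1}{-12} + \left(-6 + \left(-12\right)^{2} + 5 \left(-12\right)\right)\right)^{2}}{44963} = \left(- \frac{1}{12} - -78\right)^{2} \cdot \frac{1}{44963} = \left(- \frac{1}{12} + 78\right)^{2} \cdot \frac{1}{44963} = \left(\frac{935}{12}\right)^{2} \cdot \frac{1}{44963} = \frac{874225}{144} \cdot \frac{1}{44963} = \frac{874225}{6474672}$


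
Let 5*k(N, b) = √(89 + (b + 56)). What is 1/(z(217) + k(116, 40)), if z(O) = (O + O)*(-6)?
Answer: -13020/33904043 - √185/33904043 ≈ -0.00038443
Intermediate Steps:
z(O) = -12*O (z(O) = (2*O)*(-6) = -12*O)
k(N, b) = √(145 + b)/5 (k(N, b) = √(89 + (b + 56))/5 = √(89 + (56 + b))/5 = √(145 + b)/5)
1/(z(217) + k(116, 40)) = 1/(-12*217 + √(145 + 40)/5) = 1/(-2604 + √185/5)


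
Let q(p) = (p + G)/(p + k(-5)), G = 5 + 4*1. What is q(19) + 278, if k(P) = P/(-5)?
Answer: 1397/5 ≈ 279.40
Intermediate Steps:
G = 9 (G = 5 + 4 = 9)
k(P) = -P/5 (k(P) = P*(-⅕) = -P/5)
q(p) = (9 + p)/(1 + p) (q(p) = (p + 9)/(p - ⅕*(-5)) = (9 + p)/(p + 1) = (9 + p)/(1 + p))
q(19) + 278 = (9 + 19)/(1 + 19) + 278 = 28/20 + 278 = (1/20)*28 + 278 = 7/5 + 278 = 1397/5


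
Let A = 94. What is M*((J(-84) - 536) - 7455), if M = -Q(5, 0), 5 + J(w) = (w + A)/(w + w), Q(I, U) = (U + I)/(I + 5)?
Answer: 671669/168 ≈ 3998.0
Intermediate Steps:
Q(I, U) = (I + U)/(5 + I)
J(w) = -5 + (94 + w)/(2*w) (J(w) = -5 + (w + 94)/(w + w) = -5 + (94 + w)/((2*w)) = -5 + (94 + w)*(1/(2*w)) = -5 + (94 + w)/(2*w))
M = -1/2 (M = -(5 + 0)/(5 + 5) = -5/10 = -1*1/2 = -1/2 ≈ -0.50000)
M*((J(-84) - 536) - 7455) = -(((-9/2 + 47/(-84)) - 536) - 7455)/2 = -(((-9/2 + 47*(-1/84)) - 536) - 7455)/2 = -(((-9/2 - 47/84) - 536) - 7455)/2 = -((-425/84 - 536) - 7455)/2 = -(-45449/84 - 7455)/2 = -1/2*(-671669/84) = 671669/168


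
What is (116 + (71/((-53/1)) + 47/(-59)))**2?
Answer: 126773026704/9778129 ≈ 12965.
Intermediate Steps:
(116 + (71/((-53/1)) + 47/(-59)))**2 = (116 + (71/((-53*1)) + 47*(-1/59)))**2 = (116 + (71/(-53) - 47/59))**2 = (116 + (71*(-1/53) - 47/59))**2 = (116 + (-71/53 - 47/59))**2 = (116 - 6680/3127)**2 = (356052/3127)**2 = 126773026704/9778129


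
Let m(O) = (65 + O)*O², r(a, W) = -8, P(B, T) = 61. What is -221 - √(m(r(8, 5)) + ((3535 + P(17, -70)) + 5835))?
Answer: -221 - √13079 ≈ -335.36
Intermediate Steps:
m(O) = O²*(65 + O)
-221 - √(m(r(8, 5)) + ((3535 + P(17, -70)) + 5835)) = -221 - √((-8)²*(65 - 8) + ((3535 + 61) + 5835)) = -221 - √(64*57 + (3596 + 5835)) = -221 - √(3648 + 9431) = -221 - √13079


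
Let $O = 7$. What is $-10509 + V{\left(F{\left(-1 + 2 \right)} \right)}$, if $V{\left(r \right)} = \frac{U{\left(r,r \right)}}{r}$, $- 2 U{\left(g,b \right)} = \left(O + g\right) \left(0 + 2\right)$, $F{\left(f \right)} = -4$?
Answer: $- \frac{42033}{4} \approx -10508.0$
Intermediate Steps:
$U{\left(g,b \right)} = -7 - g$ ($U{\left(g,b \right)} = - \frac{\left(7 + g\right) \left(0 + 2\right)}{2} = - \frac{\left(7 + g\right) 2}{2} = - \frac{14 + 2 g}{2} = -7 - g$)
$V{\left(r \right)} = \frac{-7 - r}{r}$
$-10509 + V{\left(F{\left(-1 + 2 \right)} \right)} = -10509 + \frac{-7 - -4}{-4} = -10509 - \frac{-7 + 4}{4} = -10509 - - \frac{3}{4} = -10509 + \frac{3}{4} = - \frac{42033}{4}$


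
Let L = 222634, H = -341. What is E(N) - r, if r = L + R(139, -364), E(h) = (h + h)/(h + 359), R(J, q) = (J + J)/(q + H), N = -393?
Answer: -2667986699/11985 ≈ -2.2261e+5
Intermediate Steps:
R(J, q) = 2*J/(-341 + q) (R(J, q) = (J + J)/(q - 341) = (2*J)/(-341 + q) = 2*J/(-341 + q))
E(h) = 2*h/(359 + h) (E(h) = (2*h)/(359 + h) = 2*h/(359 + h))
r = 156956692/705 (r = 222634 + 2*139/(-341 - 364) = 222634 + 2*139/(-705) = 222634 + 2*139*(-1/705) = 222634 - 278/705 = 156956692/705 ≈ 2.2263e+5)
E(N) - r = 2*(-393)/(359 - 393) - 1*156956692/705 = 2*(-393)/(-34) - 156956692/705 = 2*(-393)*(-1/34) - 156956692/705 = 393/17 - 156956692/705 = -2667986699/11985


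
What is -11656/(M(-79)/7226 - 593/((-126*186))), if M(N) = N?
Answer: -986963267808/1216787 ≈ -8.1112e+5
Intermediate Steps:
-11656/(M(-79)/7226 - 593/((-126*186))) = -11656/(-79/7226 - 593/((-126*186))) = -11656/(-79*1/7226 - 593/(-23436)) = -11656/(-79/7226 - 593*(-1/23436)) = -11656/(-79/7226 + 593/23436) = -11656/1216787/84674268 = -11656*84674268/1216787 = -986963267808/1216787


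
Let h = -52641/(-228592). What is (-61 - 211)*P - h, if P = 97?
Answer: -6031223969/228592 ≈ -26384.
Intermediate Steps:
h = 52641/228592 (h = -52641*(-1/228592) = 52641/228592 ≈ 0.23028)
(-61 - 211)*P - h = (-61 - 211)*97 - 1*52641/228592 = -272*97 - 52641/228592 = -26384 - 52641/228592 = -6031223969/228592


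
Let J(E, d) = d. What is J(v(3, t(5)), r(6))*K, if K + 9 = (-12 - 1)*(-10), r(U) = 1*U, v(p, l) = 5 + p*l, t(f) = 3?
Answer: 726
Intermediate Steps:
v(p, l) = 5 + l*p
r(U) = U
K = 121 (K = -9 + (-12 - 1)*(-10) = -9 - 13*(-10) = -9 + 130 = 121)
J(v(3, t(5)), r(6))*K = 6*121 = 726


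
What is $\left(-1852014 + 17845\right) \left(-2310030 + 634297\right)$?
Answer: $3073577520877$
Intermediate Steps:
$\left(-1852014 + 17845\right) \left(-2310030 + 634297\right) = \left(-1834169\right) \left(-1675733\right) = 3073577520877$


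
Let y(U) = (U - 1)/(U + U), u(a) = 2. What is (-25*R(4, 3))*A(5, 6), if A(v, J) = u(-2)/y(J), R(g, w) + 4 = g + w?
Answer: -360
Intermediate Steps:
R(g, w) = -4 + g + w (R(g, w) = -4 + (g + w) = -4 + g + w)
y(U) = (-1 + U)/(2*U) (y(U) = (-1 + U)/((2*U)) = (-1 + U)*(1/(2*U)) = (-1 + U)/(2*U))
A(v, J) = 4*J/(-1 + J) (A(v, J) = 2/(((-1 + J)/(2*J))) = 2*(2*J/(-1 + J)) = 4*J/(-1 + J))
(-25*R(4, 3))*A(5, 6) = (-25*(-4 + 4 + 3))*(4*6/(-1 + 6)) = (-25*3)*(4*6/5) = -300*6/5 = -75*24/5 = -360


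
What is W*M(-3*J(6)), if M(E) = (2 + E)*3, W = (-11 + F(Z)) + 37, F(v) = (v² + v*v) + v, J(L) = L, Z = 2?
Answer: -1728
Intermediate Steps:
F(v) = v + 2*v² (F(v) = (v² + v²) + v = 2*v² + v = v + 2*v²)
W = 36 (W = (-11 + 2*(1 + 2*2)) + 37 = (-11 + 2*(1 + 4)) + 37 = (-11 + 2*5) + 37 = (-11 + 10) + 37 = -1 + 37 = 36)
M(E) = 6 + 3*E
W*M(-3*J(6)) = 36*(6 + 3*(-3*6)) = 36*(6 + 3*(-18)) = 36*(6 - 54) = 36*(-48) = -1728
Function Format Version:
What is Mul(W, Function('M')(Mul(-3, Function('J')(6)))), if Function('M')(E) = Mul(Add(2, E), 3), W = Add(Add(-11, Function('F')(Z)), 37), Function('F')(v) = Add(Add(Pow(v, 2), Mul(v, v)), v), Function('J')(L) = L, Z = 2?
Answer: -1728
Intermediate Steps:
Function('F')(v) = Add(v, Mul(2, Pow(v, 2))) (Function('F')(v) = Add(Add(Pow(v, 2), Pow(v, 2)), v) = Add(Mul(2, Pow(v, 2)), v) = Add(v, Mul(2, Pow(v, 2))))
W = 36 (W = Add(Add(-11, Mul(2, Add(1, Mul(2, 2)))), 37) = Add(Add(-11, Mul(2, Add(1, 4))), 37) = Add(Add(-11, Mul(2, 5)), 37) = Add(Add(-11, 10), 37) = Add(-1, 37) = 36)
Function('M')(E) = Add(6, Mul(3, E))
Mul(W, Function('M')(Mul(-3, Function('J')(6)))) = Mul(36, Add(6, Mul(3, Mul(-3, 6)))) = Mul(36, Add(6, Mul(3, -18))) = Mul(36, Add(6, -54)) = Mul(36, -48) = -1728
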